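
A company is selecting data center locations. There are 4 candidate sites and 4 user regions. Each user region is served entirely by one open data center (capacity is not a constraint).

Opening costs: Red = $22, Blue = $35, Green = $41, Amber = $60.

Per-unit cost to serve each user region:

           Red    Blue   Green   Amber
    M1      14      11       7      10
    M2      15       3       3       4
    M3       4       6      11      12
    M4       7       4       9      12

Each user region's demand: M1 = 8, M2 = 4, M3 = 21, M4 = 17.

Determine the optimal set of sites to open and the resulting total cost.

Open Red and Blue; minimum total cost 309.

For any fixed open set, each user region goes to its cheapest open site; total = fixed + service.
{Red, Blue}: M1→Blue 11·8=88, M2→Blue 3·4=12, M3→Red 4·21=84, M4→Blue 4·17=68. Service 252; fixed 57; total 309.
{Red, Blue, Green}: M1→Green 7·8=56, M2→Blue 3·4=12, M3→Red 4·21=84, M4→Blue 4·17=68. Service 220; fixed 98; total 318.
{Blue}: service 294 + fixed 35 = 329
{Red, Blue, Green, Amber}: M1→Green 7·8=56, M2→Blue 3·4=12, M3→Red 4·21=84, M4→Blue 4·17=68. Service 220; fixed 158; total 378.
No other subset beats 309.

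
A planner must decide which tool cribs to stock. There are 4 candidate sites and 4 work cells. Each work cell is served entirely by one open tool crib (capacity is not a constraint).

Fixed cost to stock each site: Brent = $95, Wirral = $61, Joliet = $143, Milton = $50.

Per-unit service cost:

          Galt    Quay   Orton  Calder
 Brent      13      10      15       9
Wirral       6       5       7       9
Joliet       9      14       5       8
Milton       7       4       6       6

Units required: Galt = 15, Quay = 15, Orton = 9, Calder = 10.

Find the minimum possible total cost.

For any fixed open set, each work cell goes to its cheapest open site; total = fixed + service.
{Milton}: Galt→Milton 7·15=105, Quay→Milton 4·15=60, Orton→Milton 6·9=54, Calder→Milton 6·10=60. Service 279; fixed 50; total 329.
{Wirral, Milton}: service 264 + fixed 111 = 375
{Wirral}: service 318 + fixed 61 = 379
{Brent, Wirral, Joliet, Milton}: service 255 + fixed 349 = 604
(All 15 nonempty subsets were checked; Milton only is lowest.)

Minimum total cost: 329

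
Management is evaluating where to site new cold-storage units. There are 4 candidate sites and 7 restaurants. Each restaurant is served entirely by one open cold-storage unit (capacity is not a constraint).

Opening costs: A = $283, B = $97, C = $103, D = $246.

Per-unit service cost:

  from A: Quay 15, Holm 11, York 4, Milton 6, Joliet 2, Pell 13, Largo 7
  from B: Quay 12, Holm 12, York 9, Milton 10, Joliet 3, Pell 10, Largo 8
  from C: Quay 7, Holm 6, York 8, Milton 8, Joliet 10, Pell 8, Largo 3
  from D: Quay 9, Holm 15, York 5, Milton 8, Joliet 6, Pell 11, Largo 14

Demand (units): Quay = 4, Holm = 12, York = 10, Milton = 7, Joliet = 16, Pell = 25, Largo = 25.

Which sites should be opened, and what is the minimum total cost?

Open B and C; minimum total cost 759.

For any fixed open set, each restaurant goes to its cheapest open site; total = fixed + service.
{B, C}: Quay→C 7·4=28, Holm→C 6·12=72, York→C 8·10=80, Milton→C 8·7=56, Joliet→B 3·16=48, Pell→C 8·25=200, Largo→C 3·25=75. Service 559; fixed 200; total 759.
{C}: Quay→C 7·4=28, Holm→C 6·12=72, York→C 8·10=80, Milton→C 8·7=56, Joliet→C 10·16=160, Pell→C 8·25=200, Largo→C 3·25=75. Service 671; fixed 103; total 774.
{A, C}: service 489 + fixed 386 = 875
{A, B, C, D}: service 489 + fixed 729 = 1218
No other subset beats 759.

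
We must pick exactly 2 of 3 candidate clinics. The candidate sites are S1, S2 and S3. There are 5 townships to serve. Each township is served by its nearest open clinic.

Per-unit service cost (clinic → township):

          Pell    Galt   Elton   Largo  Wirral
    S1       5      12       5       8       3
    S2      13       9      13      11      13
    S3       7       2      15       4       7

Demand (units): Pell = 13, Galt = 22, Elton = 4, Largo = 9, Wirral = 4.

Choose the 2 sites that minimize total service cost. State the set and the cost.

With exactly 2 open, each township uses its cheapest among the chosen.
{S1, S3}: Pell→S1 5·13=65, Galt→S3 2·22=44, Elton→S1 5·4=20, Largo→S3 4·9=36, Wirral→S1 3·4=12. Service cost 177.
{S2, S3}: service cost 251
{S1, S2}: service cost 367
Among all 3 size-2 choices, {S1, S3} is lowest.

Choose S1 and S3; total service cost 177.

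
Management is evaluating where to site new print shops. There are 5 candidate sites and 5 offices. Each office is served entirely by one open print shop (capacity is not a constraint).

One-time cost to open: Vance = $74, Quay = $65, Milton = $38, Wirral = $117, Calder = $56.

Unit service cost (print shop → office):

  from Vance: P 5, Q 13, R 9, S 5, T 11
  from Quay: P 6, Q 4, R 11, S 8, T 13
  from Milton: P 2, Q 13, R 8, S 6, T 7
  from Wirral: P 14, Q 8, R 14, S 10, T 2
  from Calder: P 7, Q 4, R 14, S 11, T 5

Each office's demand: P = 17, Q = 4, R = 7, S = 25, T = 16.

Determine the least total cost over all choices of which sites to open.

For any fixed open set, each office goes to its cheapest open site; total = fixed + service.
{Milton, Calder}: P→Milton 2·17=34, Q→Calder 4·4=16, R→Milton 8·7=56, S→Milton 6·25=150, T→Calder 5·16=80. Service 336; fixed 94; total 430.
{Milton}: P→Milton 2·17=34, Q→Milton 13·4=52, R→Milton 8·7=56, S→Milton 6·25=150, T→Milton 7·16=112. Service 404; fixed 38; total 442.
{Milton, Wirral}: P→Milton 2·17=34, Q→Wirral 8·4=32, R→Milton 8·7=56, S→Milton 6·25=150, T→Wirral 2·16=32. Service 304; fixed 155; total 459.
{Vance, Quay, Milton, Wirral, Calder}: service 263 + fixed 350 = 613
No other subset beats 430.

Minimum total cost: 430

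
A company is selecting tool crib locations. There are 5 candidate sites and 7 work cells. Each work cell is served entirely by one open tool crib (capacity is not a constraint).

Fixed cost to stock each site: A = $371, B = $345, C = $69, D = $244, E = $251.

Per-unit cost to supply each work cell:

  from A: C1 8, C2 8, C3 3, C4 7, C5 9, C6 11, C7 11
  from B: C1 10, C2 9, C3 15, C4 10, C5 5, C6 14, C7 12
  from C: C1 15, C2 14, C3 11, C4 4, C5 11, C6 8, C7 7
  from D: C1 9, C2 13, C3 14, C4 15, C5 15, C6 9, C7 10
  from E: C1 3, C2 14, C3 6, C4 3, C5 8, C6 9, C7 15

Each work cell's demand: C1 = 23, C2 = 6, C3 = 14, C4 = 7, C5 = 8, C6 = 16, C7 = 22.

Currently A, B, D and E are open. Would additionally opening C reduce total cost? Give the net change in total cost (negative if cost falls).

Current service cost with {A, B, D, E}: 584.
Adding C: each work cell re-picks its cheapest; new service cost 502, saving 82.
Extra fixed cost: 69. Net change = 69 − 82 = -13.
(Totals: 1795 → 1782.)

Yes — net change −13 (cost falls by 13).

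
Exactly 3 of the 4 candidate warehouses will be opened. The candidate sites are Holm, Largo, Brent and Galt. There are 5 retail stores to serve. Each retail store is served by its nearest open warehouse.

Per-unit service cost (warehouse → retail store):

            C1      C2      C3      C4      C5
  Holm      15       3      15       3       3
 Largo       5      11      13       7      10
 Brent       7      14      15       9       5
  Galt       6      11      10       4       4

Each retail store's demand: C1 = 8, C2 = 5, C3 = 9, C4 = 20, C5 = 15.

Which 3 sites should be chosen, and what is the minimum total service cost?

Choose Holm, Largo and Galt; total service cost 250.

With exactly 3 open, each retail store uses its cheapest among the chosen.
{Holm, Largo, Galt}: C1→Largo 5·8=40, C2→Holm 3·5=15, C3→Galt 10·9=90, C4→Holm 3·20=60, C5→Holm 3·15=45. Service cost 250.
{Holm, Brent, Galt}: service cost 258
{Holm, Largo, Brent}: service cost 277
Among all 4 size-3 choices, {Holm, Largo, Galt} is lowest.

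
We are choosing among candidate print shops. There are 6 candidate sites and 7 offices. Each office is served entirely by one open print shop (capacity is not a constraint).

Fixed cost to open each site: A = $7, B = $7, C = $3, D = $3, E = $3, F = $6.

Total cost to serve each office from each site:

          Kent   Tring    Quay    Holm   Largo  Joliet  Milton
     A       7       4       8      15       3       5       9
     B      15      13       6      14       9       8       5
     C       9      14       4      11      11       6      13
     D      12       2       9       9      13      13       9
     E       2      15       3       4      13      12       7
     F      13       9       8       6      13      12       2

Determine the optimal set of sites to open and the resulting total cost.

Open A and E; minimum total cost 38.

For any fixed open set, each office goes to its cheapest open site; total = fixed + service.
{A, E}: Kent→E 2, Tring→A 4, Quay→E 3, Holm→E 4, Largo→A 3, Joliet→A 5, Milton→E 7. Service 28; fixed 10; total 38.
{A, D, E}: Kent→E 2, Tring→D 2, Quay→E 3, Holm→E 4, Largo→A 3, Joliet→A 5, Milton→E 7. Service 26; fixed 13; total 39.
{A, E, F}: service 23 + fixed 16 = 39
{A, B, C, D, E, F}: service 21 + fixed 29 = 50
No other subset beats 38.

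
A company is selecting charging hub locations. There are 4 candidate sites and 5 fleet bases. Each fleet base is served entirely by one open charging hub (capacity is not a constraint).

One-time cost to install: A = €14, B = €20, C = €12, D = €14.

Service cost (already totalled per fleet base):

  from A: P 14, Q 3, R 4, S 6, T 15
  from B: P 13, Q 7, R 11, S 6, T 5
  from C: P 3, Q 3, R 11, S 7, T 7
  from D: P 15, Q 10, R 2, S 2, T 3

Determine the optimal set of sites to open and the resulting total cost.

For any fixed open set, each fleet base goes to its cheapest open site; total = fixed + service.
{C, D}: P→C 3, Q→C 3, R→D 2, S→D 2, T→D 3. Service 13; fixed 26; total 39.
{C}: service 31 + fixed 12 = 43
{D}: service 32 + fixed 14 = 46
{A, B, C, D}: P→C 3, Q→A 3, R→D 2, S→D 2, T→D 3. Service 13; fixed 60; total 73.
(All 15 nonempty subsets were checked; C and D is lowest.)

Open C and D; minimum total cost 39.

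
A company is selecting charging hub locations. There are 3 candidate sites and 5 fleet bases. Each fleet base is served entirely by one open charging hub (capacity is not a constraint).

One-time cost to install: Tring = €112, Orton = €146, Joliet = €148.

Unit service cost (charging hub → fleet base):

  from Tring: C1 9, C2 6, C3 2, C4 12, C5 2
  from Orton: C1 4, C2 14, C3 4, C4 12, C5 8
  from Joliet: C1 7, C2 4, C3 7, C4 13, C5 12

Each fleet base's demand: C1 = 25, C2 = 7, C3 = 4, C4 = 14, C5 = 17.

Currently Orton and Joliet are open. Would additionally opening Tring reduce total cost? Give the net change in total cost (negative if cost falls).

No — net change +2 (cost rises by 2).

Current service cost with {Orton, Joliet}: 448.
Adding Tring: each fleet base re-picks its cheapest; new service cost 338, saving 110.
Extra fixed cost: 112. Net change = 112 − 110 = 2.
(Totals: 742 → 744.)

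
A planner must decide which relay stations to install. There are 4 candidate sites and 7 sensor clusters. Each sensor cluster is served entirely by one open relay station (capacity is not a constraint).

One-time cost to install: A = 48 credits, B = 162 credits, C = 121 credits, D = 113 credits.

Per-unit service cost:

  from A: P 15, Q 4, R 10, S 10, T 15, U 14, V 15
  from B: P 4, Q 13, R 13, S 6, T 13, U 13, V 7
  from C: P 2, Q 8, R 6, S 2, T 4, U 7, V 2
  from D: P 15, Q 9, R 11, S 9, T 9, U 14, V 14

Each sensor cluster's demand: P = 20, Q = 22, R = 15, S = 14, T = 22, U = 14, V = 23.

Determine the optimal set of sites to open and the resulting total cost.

Open A and C; minimum total cost 647.

For any fixed open set, each sensor cluster goes to its cheapest open site; total = fixed + service.
{A, C}: P→C 2·20=40, Q→A 4·22=88, R→C 6·15=90, S→C 2·14=28, T→C 4·22=88, U→C 7·14=98, V→C 2·23=46. Service 478; fixed 169; total 647.
{C}: service 566 + fixed 121 = 687
{A, C, D}: P→C 2·20=40, Q→A 4·22=88, R→C 6·15=90, S→C 2·14=28, T→C 4·22=88, U→C 7·14=98, V→C 2·23=46. Service 478; fixed 282; total 760.
{A, B, C, D}: P→C 2·20=40, Q→A 4·22=88, R→C 6·15=90, S→C 2·14=28, T→C 4·22=88, U→C 7·14=98, V→C 2·23=46. Service 478; fixed 444; total 922.
No other subset beats 647.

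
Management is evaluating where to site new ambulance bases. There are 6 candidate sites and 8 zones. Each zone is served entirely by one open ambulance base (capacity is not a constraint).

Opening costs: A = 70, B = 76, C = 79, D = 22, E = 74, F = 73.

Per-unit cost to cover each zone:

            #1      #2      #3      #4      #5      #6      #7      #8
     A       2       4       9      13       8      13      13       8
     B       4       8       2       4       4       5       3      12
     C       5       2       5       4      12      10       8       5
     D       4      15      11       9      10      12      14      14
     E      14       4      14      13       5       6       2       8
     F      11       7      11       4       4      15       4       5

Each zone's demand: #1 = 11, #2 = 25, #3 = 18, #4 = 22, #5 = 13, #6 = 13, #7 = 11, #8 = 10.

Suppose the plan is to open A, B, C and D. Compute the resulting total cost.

Total cost: 643

Each zone is assigned to its cheapest site among the open ones.
{A, B, C, D}: #1→A 2·11=22, #2→C 2·25=50, #3→B 2·18=36, #4→B 4·22=88, #5→B 4·13=52, #6→B 5·13=65, #7→B 3·11=33, #8→C 5·10=50. Service 396; fixed 247; total 643.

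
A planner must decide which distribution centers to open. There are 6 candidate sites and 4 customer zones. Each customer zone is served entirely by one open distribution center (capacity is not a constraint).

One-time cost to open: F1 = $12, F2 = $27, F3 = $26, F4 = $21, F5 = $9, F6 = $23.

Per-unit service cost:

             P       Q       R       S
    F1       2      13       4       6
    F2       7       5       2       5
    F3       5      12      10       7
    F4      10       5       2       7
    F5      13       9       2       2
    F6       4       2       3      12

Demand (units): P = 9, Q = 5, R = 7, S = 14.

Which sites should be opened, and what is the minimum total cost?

Open F1, F5 and F6; minimum total cost 114.

For any fixed open set, each customer zone goes to its cheapest open site; total = fixed + service.
{F1, F5, F6}: P→F1 2·9=18, Q→F6 2·5=10, R→F5 2·7=14, S→F5 2·14=28. Service 70; fixed 44; total 114.
{F5, F6}: P→F6 4·9=36, Q→F6 2·5=10, R→F5 2·7=14, S→F5 2·14=28. Service 88; fixed 32; total 120.
{F1, F5}: P→F1 2·9=18, Q→F5 9·5=45, R→F5 2·7=14, S→F5 2·14=28. Service 105; fixed 21; total 126.
{F1, F2, F3, F4, F5, F6}: service 70 + fixed 118 = 188
No other subset beats 114.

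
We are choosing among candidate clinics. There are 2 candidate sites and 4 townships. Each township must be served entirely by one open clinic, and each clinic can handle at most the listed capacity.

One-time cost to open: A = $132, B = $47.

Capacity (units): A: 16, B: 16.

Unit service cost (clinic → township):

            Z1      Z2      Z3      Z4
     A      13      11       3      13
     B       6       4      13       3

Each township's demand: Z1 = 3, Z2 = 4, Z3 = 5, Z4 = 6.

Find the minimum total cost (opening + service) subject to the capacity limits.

Open {A, B}: Z1→B 6·3=18, Z2→B 4·4=16, Z3→A 3·5=15, Z4→B 3·6=18.
Loads: A carries 5/16, B carries 13/16. Service 67; fixed 179; total 246.
Next best feasible plan costs 267.

Minimum total cost: 246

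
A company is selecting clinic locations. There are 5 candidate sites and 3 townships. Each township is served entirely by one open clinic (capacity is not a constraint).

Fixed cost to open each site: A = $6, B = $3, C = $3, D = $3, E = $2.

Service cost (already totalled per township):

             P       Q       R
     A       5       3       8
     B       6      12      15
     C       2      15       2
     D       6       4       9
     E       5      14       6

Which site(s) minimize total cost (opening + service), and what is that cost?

For any fixed open set, each township goes to its cheapest open site; total = fixed + service.
{C, D}: P→C 2, Q→D 4, R→C 2. Service 8; fixed 6; total 14.
{A, C}: service 7 + fixed 9 = 16
{C, D, E}: P→C 2, Q→D 4, R→C 2. Service 8; fixed 8; total 16.
{A, B, C, D, E}: P→C 2, Q→A 3, R→C 2. Service 7; fixed 17; total 24.
No other subset beats 14.

Open C and D; minimum total cost 14.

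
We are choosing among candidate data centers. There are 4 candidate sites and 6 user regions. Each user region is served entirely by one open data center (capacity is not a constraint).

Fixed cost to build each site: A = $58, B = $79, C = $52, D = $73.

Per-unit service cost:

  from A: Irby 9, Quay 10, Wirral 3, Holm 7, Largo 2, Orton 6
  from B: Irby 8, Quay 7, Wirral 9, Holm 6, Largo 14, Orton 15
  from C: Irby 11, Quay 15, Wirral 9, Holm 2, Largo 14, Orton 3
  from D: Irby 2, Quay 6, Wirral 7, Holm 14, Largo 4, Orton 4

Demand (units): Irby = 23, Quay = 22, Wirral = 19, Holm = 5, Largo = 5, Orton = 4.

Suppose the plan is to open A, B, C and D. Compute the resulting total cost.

Each user region is assigned to its cheapest site among the open ones.
{A, B, C, D}: Irby→D 2·23=46, Quay→D 6·22=132, Wirral→A 3·19=57, Holm→C 2·5=10, Largo→A 2·5=10, Orton→C 3·4=12. Service 267; fixed 262; total 529.

Total cost: 529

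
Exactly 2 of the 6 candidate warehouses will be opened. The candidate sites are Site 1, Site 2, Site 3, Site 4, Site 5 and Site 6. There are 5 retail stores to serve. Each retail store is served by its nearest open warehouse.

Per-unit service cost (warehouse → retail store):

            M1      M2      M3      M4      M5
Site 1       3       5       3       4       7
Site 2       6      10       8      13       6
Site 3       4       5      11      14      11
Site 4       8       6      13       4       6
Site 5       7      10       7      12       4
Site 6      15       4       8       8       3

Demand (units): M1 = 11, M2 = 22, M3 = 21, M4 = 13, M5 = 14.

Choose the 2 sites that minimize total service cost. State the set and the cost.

Choose Site 1 and Site 6; total service cost 278.

With exactly 2 open, each retail store uses its cheapest among the chosen.
{Site 1, Site 6}: M1→Site 1 3·11=33, M2→Site 6 4·22=88, M3→Site 1 3·21=63, M4→Site 1 4·13=52, M5→Site 6 3·14=42. Service cost 278.
{Site 1, Site 5}: service cost 314
{Site 1, Site 2}: service cost 342
Among all 15 size-2 choices, {Site 1, Site 6} is lowest.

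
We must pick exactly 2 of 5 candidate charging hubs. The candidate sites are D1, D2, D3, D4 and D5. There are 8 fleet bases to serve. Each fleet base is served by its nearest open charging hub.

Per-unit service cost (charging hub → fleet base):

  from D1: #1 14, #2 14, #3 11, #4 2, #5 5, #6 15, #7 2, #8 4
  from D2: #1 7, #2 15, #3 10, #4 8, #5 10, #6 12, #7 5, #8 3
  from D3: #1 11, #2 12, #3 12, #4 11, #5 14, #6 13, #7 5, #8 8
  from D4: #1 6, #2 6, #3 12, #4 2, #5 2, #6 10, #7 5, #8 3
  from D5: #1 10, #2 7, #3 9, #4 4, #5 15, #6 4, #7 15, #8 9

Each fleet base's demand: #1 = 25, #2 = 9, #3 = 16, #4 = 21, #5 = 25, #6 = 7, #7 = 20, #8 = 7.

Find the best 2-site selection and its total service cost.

With exactly 2 open, each fleet base uses its cheapest among the chosen.
{D4, D5}: #1→D4 6·25=150, #2→D4 6·9=54, #3→D5 9·16=144, #4→D4 2·21=42, #5→D4 2·25=50, #6→D5 4·7=28, #7→D4 5·20=100, #8→D4 3·7=21. Service cost 589.
{D1, D4}: service cost 603
{D2, D4}: service cost 647
Among all 10 size-2 choices, {D4, D5} is lowest.

Choose D4 and D5; total service cost 589.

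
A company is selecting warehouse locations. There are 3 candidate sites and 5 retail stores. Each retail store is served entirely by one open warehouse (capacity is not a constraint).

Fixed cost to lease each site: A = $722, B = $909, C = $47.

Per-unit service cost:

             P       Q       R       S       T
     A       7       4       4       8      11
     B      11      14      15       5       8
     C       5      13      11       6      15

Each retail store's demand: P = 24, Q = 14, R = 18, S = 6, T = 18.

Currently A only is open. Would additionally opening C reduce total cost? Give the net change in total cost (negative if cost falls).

Yes — net change −13 (cost falls by 13).

Current service cost with {A}: 542.
Adding C: each retail store re-picks its cheapest; new service cost 482, saving 60.
Extra fixed cost: 47. Net change = 47 − 60 = -13.
(Totals: 1264 → 1251.)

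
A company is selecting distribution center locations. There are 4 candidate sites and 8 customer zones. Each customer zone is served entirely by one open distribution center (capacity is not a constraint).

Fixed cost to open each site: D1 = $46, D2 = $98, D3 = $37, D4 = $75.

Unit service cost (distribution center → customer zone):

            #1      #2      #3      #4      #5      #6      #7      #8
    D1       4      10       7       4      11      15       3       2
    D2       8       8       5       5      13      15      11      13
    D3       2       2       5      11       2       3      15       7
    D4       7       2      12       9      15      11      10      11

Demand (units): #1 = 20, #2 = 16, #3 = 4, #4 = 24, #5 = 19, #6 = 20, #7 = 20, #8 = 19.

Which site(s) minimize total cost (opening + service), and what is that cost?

Open D1 and D3; minimum total cost 467.

For any fixed open set, each customer zone goes to its cheapest open site; total = fixed + service.
{D1, D3}: #1→D3 2·20=40, #2→D3 2·16=32, #3→D3 5·4=20, #4→D1 4·24=96, #5→D3 2·19=38, #6→D3 3·20=60, #7→D1 3·20=60, #8→D1 2·19=38. Service 384; fixed 83; total 467.
{D1, D3, D4}: service 384 + fixed 158 = 542
{D1, D2, D3}: service 384 + fixed 181 = 565
{D1, D2, D3, D4}: service 384 + fixed 256 = 640
No other subset beats 467.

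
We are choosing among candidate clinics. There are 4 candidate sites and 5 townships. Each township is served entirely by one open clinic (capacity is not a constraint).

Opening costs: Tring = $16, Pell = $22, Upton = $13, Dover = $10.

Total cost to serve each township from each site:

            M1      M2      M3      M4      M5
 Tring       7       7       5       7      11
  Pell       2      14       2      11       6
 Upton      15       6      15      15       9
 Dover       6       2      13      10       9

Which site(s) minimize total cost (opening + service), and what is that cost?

Open Dover only; minimum total cost 50.

For any fixed open set, each township goes to its cheapest open site; total = fixed + service.
{Dover}: M1→Dover 6, M2→Dover 2, M3→Dover 13, M4→Dover 10, M5→Dover 9. Service 40; fixed 10; total 50.
{Tring}: service 37 + fixed 16 = 53
{Pell, Dover}: M1→Pell 2, M2→Dover 2, M3→Pell 2, M4→Dover 10, M5→Pell 6. Service 22; fixed 32; total 54.
{Tring, Pell, Upton, Dover}: M1→Pell 2, M2→Dover 2, M3→Pell 2, M4→Tring 7, M5→Pell 6. Service 19; fixed 61; total 80.
No other subset beats 50.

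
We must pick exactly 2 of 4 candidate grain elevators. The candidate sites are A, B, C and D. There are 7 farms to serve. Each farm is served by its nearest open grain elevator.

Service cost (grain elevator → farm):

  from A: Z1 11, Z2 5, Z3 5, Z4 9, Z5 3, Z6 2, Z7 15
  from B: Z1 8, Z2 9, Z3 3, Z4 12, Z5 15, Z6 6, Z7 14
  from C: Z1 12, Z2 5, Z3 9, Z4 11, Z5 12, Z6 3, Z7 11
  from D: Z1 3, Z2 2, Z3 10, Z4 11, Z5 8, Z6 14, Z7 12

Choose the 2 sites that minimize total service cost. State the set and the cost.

Choose A and D; total service cost 36.

With exactly 2 open, each farm uses its cheapest among the chosen.
{A, D}: Z1→D 3, Z2→D 2, Z3→A 5, Z4→A 9, Z5→A 3, Z6→A 2, Z7→D 12. Service cost 36.
{A, B}: service cost 44
{B, D}: service cost 45
Among all 6 size-2 choices, {A, D} is lowest.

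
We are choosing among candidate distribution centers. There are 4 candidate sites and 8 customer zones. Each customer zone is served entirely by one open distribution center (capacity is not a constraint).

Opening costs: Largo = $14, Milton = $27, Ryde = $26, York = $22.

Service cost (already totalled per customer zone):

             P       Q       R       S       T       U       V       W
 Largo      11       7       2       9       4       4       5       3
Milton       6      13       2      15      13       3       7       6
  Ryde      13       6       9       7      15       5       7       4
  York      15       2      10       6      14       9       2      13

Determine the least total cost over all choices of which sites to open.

For any fixed open set, each customer zone goes to its cheapest open site; total = fixed + service.
{Largo}: P→Largo 11, Q→Largo 7, R→Largo 2, S→Largo 9, T→Largo 4, U→Largo 4, V→Largo 5, W→Largo 3. Service 45; fixed 14; total 59.
{Largo, York}: service 34 + fixed 36 = 70
{Largo, Milton}: service 39 + fixed 41 = 80
{Largo, Milton, Ryde, York}: service 28 + fixed 89 = 117
No other subset beats 59.

Minimum total cost: 59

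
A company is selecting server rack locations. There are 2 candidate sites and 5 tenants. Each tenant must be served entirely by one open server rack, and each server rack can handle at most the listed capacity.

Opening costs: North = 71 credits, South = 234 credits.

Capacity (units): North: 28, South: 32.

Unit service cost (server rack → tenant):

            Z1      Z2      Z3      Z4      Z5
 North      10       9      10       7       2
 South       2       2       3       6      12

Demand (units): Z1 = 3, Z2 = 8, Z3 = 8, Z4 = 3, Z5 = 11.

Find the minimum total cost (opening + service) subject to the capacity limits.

Minimum total cost: 391

Open {North, South}: Z1→South 2·3=6, Z2→South 2·8=16, Z3→South 3·8=24, Z4→South 6·3=18, Z5→North 2·11=22.
Loads: North carries 11/28, South carries 22/32. Service 86; fixed 305; total 391.
Next best feasible plan costs 394.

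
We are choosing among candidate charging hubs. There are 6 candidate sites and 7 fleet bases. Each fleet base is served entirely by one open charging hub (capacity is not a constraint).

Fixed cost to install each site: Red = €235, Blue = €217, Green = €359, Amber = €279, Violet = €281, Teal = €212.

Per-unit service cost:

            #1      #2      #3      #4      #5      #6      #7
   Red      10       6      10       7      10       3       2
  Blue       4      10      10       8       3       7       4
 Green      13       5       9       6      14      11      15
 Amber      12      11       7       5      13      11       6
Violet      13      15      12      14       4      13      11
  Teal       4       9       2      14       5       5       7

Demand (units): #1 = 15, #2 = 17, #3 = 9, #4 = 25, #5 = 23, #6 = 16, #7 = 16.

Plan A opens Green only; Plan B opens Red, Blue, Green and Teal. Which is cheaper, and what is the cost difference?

Plan B is cheaper by 123.

Plan A: {Green}: #1→Green 13·15=195, #2→Green 5·17=85, #3→Green 9·9=81, #4→Green 6·25=150, #5→Green 14·23=322, #6→Green 11·16=176, #7→Green 15·16=240. Service 1249; fixed 359; total 1608.
Plan B: {Red, Blue, Green, Teal}: #1→Blue 4·15=60, #2→Green 5·17=85, #3→Teal 2·9=18, #4→Green 6·25=150, #5→Blue 3·23=69, #6→Red 3·16=48, #7→Red 2·16=32. Service 462; fixed 1023; total 1485.
Difference: |1608 − 1485| = 123.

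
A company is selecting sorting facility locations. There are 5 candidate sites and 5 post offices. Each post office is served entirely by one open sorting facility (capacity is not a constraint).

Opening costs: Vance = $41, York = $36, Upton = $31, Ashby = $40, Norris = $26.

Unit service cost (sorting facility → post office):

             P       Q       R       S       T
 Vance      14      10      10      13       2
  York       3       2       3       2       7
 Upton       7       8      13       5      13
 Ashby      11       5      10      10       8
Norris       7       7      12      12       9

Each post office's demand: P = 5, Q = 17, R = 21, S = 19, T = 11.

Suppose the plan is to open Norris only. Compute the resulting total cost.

Each post office is assigned to its cheapest site among the open ones.
{Norris}: P→Norris 7·5=35, Q→Norris 7·17=119, R→Norris 12·21=252, S→Norris 12·19=228, T→Norris 9·11=99. Service 733; fixed 26; total 759.

Total cost: 759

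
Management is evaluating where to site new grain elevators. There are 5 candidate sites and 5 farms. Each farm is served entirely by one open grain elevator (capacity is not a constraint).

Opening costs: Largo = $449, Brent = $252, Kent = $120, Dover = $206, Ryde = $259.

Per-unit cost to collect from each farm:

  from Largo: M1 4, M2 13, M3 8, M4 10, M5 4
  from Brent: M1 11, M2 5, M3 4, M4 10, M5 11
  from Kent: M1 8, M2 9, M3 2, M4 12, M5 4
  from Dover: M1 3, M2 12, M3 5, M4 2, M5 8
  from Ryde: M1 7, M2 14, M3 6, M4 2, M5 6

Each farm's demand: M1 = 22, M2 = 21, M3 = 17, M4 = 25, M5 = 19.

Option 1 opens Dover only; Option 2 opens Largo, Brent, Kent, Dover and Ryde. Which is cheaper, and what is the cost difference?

Option 1: {Dover}: M1→Dover 3·22=66, M2→Dover 12·21=252, M3→Dover 5·17=85, M4→Dover 2·25=50, M5→Dover 8·19=152. Service 605; fixed 206; total 811.
Option 2: {Largo, Brent, Kent, Dover, Ryde}: M1→Dover 3·22=66, M2→Brent 5·21=105, M3→Kent 2·17=34, M4→Dover 2·25=50, M5→Largo 4·19=76. Service 331; fixed 1286; total 1617.
Difference: |811 − 1617| = 806.

Option 1 is cheaper by 806.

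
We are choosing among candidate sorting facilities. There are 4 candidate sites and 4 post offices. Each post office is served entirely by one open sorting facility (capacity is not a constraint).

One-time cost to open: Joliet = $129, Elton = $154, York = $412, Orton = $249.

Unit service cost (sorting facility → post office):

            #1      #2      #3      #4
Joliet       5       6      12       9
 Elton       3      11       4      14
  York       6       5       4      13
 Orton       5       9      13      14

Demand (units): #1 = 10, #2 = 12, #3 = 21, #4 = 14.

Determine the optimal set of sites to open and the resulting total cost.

Open Joliet and Elton; minimum total cost 595.

For any fixed open set, each post office goes to its cheapest open site; total = fixed + service.
{Joliet, Elton}: #1→Elton 3·10=30, #2→Joliet 6·12=72, #3→Elton 4·21=84, #4→Joliet 9·14=126. Service 312; fixed 283; total 595.
{Elton}: service 442 + fixed 154 = 596
{Joliet}: service 500 + fixed 129 = 629
{Joliet, Elton, York, Orton}: #1→Elton 3·10=30, #2→York 5·12=60, #3→Elton 4·21=84, #4→Joliet 9·14=126. Service 300; fixed 944; total 1244.
No other subset beats 595.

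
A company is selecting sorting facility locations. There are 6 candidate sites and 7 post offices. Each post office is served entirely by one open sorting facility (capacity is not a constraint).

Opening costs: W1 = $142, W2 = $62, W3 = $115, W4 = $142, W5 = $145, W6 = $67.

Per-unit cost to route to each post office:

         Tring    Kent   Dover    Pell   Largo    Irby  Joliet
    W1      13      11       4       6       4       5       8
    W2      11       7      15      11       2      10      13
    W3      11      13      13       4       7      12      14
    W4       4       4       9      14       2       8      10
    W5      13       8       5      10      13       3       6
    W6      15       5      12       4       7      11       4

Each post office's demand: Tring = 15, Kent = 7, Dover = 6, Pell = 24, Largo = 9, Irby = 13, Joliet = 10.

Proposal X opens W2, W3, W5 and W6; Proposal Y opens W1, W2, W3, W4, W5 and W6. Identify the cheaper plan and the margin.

Proposal X: {W2, W3, W5, W6}: Tring→W2 11·15=165, Kent→W6 5·7=35, Dover→W5 5·6=30, Pell→W3 4·24=96, Largo→W2 2·9=18, Irby→W5 3·13=39, Joliet→W6 4·10=40. Service 423; fixed 389; total 812.
Proposal Y: {W1, W2, W3, W4, W5, W6}: Tring→W4 4·15=60, Kent→W4 4·7=28, Dover→W1 4·6=24, Pell→W3 4·24=96, Largo→W2 2·9=18, Irby→W5 3·13=39, Joliet→W6 4·10=40. Service 305; fixed 673; total 978.
Difference: |812 − 978| = 166.

Proposal X is cheaper by 166.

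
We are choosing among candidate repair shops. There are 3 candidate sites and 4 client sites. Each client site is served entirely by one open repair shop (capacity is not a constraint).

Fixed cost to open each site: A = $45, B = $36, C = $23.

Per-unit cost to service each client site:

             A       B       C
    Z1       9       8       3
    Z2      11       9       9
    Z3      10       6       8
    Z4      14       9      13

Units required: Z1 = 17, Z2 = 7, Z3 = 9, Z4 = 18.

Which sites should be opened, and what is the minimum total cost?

Open B and C; minimum total cost 389.

For any fixed open set, each client site goes to its cheapest open site; total = fixed + service.
{B, C}: Z1→C 3·17=51, Z2→B 9·7=63, Z3→B 6·9=54, Z4→B 9·18=162. Service 330; fixed 59; total 389.
{A, B, C}: service 330 + fixed 104 = 434
{C}: service 420 + fixed 23 = 443
No other subset beats 389.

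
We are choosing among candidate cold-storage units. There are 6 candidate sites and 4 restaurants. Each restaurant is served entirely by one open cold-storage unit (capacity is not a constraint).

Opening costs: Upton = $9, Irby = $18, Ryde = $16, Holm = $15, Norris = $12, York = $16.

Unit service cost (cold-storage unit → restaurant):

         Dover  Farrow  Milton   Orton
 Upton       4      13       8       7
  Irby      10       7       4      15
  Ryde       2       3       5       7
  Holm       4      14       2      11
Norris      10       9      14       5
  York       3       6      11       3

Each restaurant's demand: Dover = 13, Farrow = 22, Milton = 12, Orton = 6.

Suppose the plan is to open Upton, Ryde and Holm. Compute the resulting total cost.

Each restaurant is assigned to its cheapest site among the open ones.
{Upton, Ryde, Holm}: Dover→Ryde 2·13=26, Farrow→Ryde 3·22=66, Milton→Holm 2·12=24, Orton→Upton 7·6=42. Service 158; fixed 40; total 198.

Total cost: 198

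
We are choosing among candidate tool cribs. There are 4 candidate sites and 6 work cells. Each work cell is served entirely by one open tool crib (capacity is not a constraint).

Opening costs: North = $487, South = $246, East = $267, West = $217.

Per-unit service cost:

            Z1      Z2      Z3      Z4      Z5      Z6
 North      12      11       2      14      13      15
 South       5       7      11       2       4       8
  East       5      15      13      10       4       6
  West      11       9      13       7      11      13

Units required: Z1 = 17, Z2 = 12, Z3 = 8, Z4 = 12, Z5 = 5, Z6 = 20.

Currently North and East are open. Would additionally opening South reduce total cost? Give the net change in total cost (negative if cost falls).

No — net change +102 (cost rises by 102).

Current service cost with {North, East}: 493.
Adding South: each work cell re-picks its cheapest; new service cost 349, saving 144.
Extra fixed cost: 246. Net change = 246 − 144 = 102.
(Totals: 1247 → 1349.)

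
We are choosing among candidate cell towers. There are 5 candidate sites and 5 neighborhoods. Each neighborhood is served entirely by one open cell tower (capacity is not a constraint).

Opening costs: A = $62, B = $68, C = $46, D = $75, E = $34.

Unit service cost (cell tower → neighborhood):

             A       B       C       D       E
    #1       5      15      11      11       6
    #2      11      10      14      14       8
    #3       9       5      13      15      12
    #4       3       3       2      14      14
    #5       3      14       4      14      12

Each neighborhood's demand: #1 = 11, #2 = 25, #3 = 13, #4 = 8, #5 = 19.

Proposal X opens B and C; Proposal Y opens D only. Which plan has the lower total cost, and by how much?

Proposal X: {B, C}: #1→C 11·11=121, #2→B 10·25=250, #3→B 5·13=65, #4→C 2·8=16, #5→C 4·19=76. Service 528; fixed 114; total 642.
Proposal Y: {D}: #1→D 11·11=121, #2→D 14·25=350, #3→D 15·13=195, #4→D 14·8=112, #5→D 14·19=266. Service 1044; fixed 75; total 1119.
Difference: |642 − 1119| = 477.

Proposal X is cheaper by 477.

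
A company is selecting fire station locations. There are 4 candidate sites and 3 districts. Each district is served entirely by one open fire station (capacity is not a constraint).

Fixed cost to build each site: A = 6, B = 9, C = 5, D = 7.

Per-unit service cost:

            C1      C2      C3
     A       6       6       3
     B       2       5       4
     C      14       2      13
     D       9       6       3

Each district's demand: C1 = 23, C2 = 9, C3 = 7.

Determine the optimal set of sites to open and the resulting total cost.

For any fixed open set, each district goes to its cheapest open site; total = fixed + service.
{A, B, C}: C1→B 2·23=46, C2→C 2·9=18, C3→A 3·7=21. Service 85; fixed 20; total 105.
{B, C}: C1→B 2·23=46, C2→C 2·9=18, C3→B 4·7=28. Service 92; fixed 14; total 106.
{B, C, D}: C1→B 2·23=46, C2→C 2·9=18, C3→D 3·7=21. Service 85; fixed 21; total 106.
{A, B, C, D}: service 85 + fixed 27 = 112
(All 15 nonempty subsets were checked; A, B and C is lowest.)

Open A, B and C; minimum total cost 105.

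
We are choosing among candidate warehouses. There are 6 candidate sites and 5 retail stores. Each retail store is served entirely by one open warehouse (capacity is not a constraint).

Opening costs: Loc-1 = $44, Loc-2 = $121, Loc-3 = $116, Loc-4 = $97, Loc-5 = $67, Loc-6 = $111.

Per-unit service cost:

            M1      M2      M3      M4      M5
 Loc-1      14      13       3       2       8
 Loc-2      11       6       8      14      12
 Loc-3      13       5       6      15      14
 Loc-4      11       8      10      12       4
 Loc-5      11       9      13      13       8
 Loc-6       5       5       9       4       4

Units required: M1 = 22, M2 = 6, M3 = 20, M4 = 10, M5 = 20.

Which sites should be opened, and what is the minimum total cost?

Open Loc-1 and Loc-6; minimum total cost 455.

For any fixed open set, each retail store goes to its cheapest open site; total = fixed + service.
{Loc-1, Loc-6}: M1→Loc-6 5·22=110, M2→Loc-6 5·6=30, M3→Loc-1 3·20=60, M4→Loc-1 2·10=20, M5→Loc-6 4·20=80. Service 300; fixed 155; total 455.
{Loc-1, Loc-5, Loc-6}: service 300 + fixed 222 = 522
{Loc-6}: M1→Loc-6 5·22=110, M2→Loc-6 5·6=30, M3→Loc-6 9·20=180, M4→Loc-6 4·10=40, M5→Loc-6 4·20=80. Service 440; fixed 111; total 551.
{Loc-1, Loc-2, Loc-3, Loc-4, Loc-5, Loc-6}: service 300 + fixed 556 = 856
No other subset beats 455.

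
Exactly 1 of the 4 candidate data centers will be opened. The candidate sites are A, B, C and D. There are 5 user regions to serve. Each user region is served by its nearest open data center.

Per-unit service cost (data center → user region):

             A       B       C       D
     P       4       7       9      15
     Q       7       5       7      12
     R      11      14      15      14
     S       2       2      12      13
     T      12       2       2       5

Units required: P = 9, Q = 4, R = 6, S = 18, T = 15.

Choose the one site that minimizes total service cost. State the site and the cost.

Choose B only; total service cost 233.

With exactly 1 open, each user region uses its cheapest among the chosen.
{B}: P→B 7·9=63, Q→B 5·4=20, R→B 14·6=84, S→B 2·18=36, T→B 2·15=30. Service cost 233.
{A}: service cost 346
{C}: service cost 445
Among all 4 size-1 choices, {B} is lowest.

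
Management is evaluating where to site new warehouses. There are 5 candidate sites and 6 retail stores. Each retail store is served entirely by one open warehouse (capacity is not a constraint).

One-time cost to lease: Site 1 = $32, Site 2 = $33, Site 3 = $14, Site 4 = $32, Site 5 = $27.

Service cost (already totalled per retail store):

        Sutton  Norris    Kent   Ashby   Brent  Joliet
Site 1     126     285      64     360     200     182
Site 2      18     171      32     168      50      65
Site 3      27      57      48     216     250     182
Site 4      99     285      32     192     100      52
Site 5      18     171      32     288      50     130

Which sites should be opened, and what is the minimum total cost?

Open Site 2 and Site 3; minimum total cost 437.

For any fixed open set, each retail store goes to its cheapest open site; total = fixed + service.
{Site 2, Site 3}: Sutton→Site 2 18, Norris→Site 3 57, Kent→Site 2 32, Ashby→Site 2 168, Brent→Site 2 50, Joliet→Site 2 65. Service 390; fixed 47; total 437.
{Site 2, Site 3, Site 4}: Sutton→Site 2 18, Norris→Site 3 57, Kent→Site 2 32, Ashby→Site 2 168, Brent→Site 2 50, Joliet→Site 4 52. Service 377; fixed 79; total 456.
{Site 2, Site 3, Site 5}: service 390 + fixed 74 = 464
{Site 1, Site 2, Site 3, Site 4, Site 5}: service 377 + fixed 138 = 515
No other subset beats 437.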